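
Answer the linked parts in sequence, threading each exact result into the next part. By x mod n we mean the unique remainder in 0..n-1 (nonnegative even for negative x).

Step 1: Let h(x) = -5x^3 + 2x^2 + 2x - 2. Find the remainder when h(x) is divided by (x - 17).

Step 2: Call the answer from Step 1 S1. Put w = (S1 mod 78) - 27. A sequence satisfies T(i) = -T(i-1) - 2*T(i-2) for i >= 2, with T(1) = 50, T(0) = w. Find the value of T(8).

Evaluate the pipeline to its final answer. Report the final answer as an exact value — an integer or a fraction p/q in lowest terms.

-438

Step 1: remainder = value at the root: -5*(17)^3 + 2*(17)^2 + 2*(17)^1 - 2 = (-24565) + (578) + (34) + (-2) = -23955; answer -23955
Step 2: S1 = -23955; w = 42; T(2) = -1*(50) - 2*(42) = -134; iterating: T(2)=-134, T(3)=34, T(4)=234, T(5)=-302, T(6)=-166, T(7)=770, T(8)=-438; answer -438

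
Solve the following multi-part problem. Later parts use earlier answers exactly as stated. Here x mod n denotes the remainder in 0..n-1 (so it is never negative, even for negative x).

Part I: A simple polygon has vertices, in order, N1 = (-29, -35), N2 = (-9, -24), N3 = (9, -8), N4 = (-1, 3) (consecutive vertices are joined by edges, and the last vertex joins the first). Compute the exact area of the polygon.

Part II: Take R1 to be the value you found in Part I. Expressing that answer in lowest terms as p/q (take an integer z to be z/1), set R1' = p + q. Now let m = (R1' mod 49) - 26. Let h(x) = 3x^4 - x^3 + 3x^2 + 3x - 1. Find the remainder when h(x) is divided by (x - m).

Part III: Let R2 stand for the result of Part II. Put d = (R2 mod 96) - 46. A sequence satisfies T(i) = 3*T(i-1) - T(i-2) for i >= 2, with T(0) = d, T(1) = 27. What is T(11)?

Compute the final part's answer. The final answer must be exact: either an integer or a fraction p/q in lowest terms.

Part I: cross terms: (-29*-24 - -9*-35)=381, (-9*-8 - 9*-24)=288, (9*3 - -1*-8)=19, (-1*-35 - -29*3)=122; twice the area = |810| = 810; area = 405; answer 405
Part II: R1 = 405; threaded value p + q = 406; m = -12; remainder = value at the root: 3*(-12)^4 - 1*(-12)^3 + 3*(-12)^2 + 3*(-12)^1 - 1 = (62208) + (1728) + (432) + (-36) + (-1) = 64331; answer 64331
Part III: R2 = 64331; d = -35; T(2) = 3*(27) - 1*(-35) = 116; iterating: T(2)=116, T(3)=321, T(4)=847, T(5)=2220, T(6)=5813, T(7)=15219, T(8)=39844, T(9)=104313, T(10)=273095, T(11)=714972; answer 714972

714972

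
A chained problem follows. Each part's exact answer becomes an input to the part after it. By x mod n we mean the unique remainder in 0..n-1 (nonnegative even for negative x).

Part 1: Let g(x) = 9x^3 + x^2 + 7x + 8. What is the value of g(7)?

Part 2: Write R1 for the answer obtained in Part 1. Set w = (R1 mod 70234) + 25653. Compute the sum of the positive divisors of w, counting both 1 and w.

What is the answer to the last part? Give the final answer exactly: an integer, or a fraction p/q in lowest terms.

Part 1: 9*(7)^3 + 1*(7)^2 + 7*(7)^1 + 8 = (3087) + (49) + (49) + (8) = 3193; answer 3193
Part 2: R1 = 3193; w = 28846; 28846 = 2 * 14423; sigma = (1 + 2) * (1 + 14423) = 3 * 14424 = 43272; answer 43272

43272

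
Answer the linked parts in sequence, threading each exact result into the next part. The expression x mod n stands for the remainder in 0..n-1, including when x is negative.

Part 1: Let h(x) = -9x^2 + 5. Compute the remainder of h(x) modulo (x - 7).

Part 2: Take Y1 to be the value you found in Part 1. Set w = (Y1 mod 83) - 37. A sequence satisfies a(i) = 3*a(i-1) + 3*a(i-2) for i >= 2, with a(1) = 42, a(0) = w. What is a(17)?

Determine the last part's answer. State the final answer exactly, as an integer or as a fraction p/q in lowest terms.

Part 1: remainder = value at the root: -9*(7)^2 + 5 = (-441) + (5) = -436; answer -436
Part 2: Y1 = -436; w = 25; a(2) = 3*(42) + 3*(25) = 201; iterating: a(2)=201, a(3)=729, a(4)=2790, a(5)=10557, a(6)=40041, a(7)=151794, a(8)=575505, a(9)=2181897, a(10)=8272206, a(11)=31362309, a(12)=118903545, a(13)=450797562, a(14)=1709103321, a(15)=6479702649, a(16)=24566417910, a(17)=93138361677; answer 93138361677

93138361677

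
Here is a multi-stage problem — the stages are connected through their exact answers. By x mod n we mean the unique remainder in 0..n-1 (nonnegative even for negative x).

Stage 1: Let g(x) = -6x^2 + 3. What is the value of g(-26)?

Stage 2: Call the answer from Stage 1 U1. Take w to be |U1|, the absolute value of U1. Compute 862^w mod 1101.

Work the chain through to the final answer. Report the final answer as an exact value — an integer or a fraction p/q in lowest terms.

Stage 1: -6*(-26)^2 + 3 = (-4056) + (3) = -4053; answer -4053
Stage 2: U1 = -4053; w = 4053; squarings mod 1101: 862^1=862, 862^2=970, 862^4=646, 862^8=37, 862^16=268, 862^32=259, 862^64=1021, 862^128=895, 862^256=598, 862^512=880, 862^1024=397, 862^2048=166; 862^4053 = 862^1 * 862^4 * 862^16 * 862^64 * 862^128 * 862^256 * 862^512 * 862^1024 * 862^2048 = 64 (mod 1101); answer 64

64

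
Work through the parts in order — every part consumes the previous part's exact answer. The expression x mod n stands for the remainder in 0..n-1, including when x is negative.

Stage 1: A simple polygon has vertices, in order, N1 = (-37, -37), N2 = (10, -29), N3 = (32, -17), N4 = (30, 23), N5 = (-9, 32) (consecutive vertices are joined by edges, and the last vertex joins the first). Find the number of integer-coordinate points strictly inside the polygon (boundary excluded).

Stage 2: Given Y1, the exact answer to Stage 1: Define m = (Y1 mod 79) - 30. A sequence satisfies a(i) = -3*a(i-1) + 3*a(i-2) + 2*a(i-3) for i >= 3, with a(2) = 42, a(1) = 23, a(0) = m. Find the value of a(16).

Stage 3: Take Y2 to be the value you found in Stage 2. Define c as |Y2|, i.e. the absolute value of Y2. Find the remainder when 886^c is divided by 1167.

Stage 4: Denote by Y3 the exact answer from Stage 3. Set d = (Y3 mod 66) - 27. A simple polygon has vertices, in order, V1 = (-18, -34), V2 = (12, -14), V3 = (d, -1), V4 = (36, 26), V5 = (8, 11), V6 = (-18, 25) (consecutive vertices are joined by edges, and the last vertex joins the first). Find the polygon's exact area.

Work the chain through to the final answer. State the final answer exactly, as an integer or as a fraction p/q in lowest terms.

1366

Stage 1: cross terms: (-37*-29 - 10*-37)=1443, (10*-17 - 32*-29)=758, (32*23 - 30*-17)=1246, (30*32 - -9*23)=1167, (-9*-37 - -37*32)=1517; twice the area = |6131| = 6131; area = 6131/2; boundary points = 1 + 2 + 2 + 3 + 1 = 9; strictly interior points = area - boundary/2 + 1 = 3062; answer 3062
Stage 2: Y1 = 3062; m = 30; a(3) = -3*(42) + 3*(23) + 2*(30) = 3; iterating: a(3)=3, a(4)=163, a(5)=-396, a(6)=1683, a(7)=-5911, a(8)=21990, a(9)=-80337, a(10)=295159, a(11)=-1082508, a(12)=3972327, a(13)=-14574187, a(14)=53474526, a(15)=-196201485, a(16)=719879659; answer 719879659
Stage 3: Y2 = 719879659; c = 719879659; squarings mod 1167: 886^1=886, 886^2=772, 886^4=814, 886^8=907, 886^16=1081, 886^32=394, 886^64=25, 886^128=625, 886^256=847, 886^512=871, 886^1024=91, 886^2048=112, 886^4096=874, 886^8192=658, 886^16384=7, 886^32768=49, 886^65536=67, 886^131072=988, 886^262144=532, 886^524288=610, 886^1048576=994, 886^2097152=754, 886^4194304=187, 886^8388608=1126, 886^16777216=514, 886^33554432=454, 886^67108864=724, 886^134217728=193, 886^268435456=1072, 886^536870912=856; 886^719879659 = 886^1 * 886^2 * 886^8 * 886^32 * 886^64 * 886^128 * 886^256 * 886^1024 * 886^2048 * 886^4096 * 886^8192 * 886^16384 * 886^524288 * 886^2097152 * 886^4194304 * 886^8388608 * 886^33554432 * 886^134217728 * 886^536870912 = 631 (mod 1167); answer 631
Stage 4: Y3 = 631; d = 10; cross terms: (-18*-14 - 12*-34)=660, (12*-1 - 10*-14)=128, (10*26 - 36*-1)=296, (36*11 - 8*26)=188, (8*25 - -18*11)=398, (-18*-34 - -18*25)=1062; twice the area = |2732| = 2732; area = 1366; answer 1366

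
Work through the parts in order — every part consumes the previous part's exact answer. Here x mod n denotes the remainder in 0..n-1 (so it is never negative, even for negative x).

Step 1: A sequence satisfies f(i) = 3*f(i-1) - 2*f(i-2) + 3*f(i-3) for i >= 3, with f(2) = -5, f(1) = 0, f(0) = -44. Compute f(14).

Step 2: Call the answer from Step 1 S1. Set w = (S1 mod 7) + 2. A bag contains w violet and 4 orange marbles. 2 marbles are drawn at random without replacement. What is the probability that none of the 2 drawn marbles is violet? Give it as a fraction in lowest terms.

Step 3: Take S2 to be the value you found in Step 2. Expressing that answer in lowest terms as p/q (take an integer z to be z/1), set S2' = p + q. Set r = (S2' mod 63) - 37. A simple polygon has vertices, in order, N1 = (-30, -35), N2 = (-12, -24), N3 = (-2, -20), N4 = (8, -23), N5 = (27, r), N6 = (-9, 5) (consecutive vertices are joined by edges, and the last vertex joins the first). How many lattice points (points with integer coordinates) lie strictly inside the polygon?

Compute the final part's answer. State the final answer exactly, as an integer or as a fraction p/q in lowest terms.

Step 1: f(3) = 3*(-5) - 2*(0) + 3*(-44) = -147; iterating: f(3)=-147, f(4)=-431, f(5)=-1014, f(6)=-2621, f(7)=-7128, f(8)=-19184, f(9)=-51159, f(10)=-136493, f(11)=-364713, f(12)=-974630, f(13)=-2603943, f(14)=-6956708; answer -6956708
Step 2: S1 = -6956708; w = 6; total draws C(10,2) = 45; favorable C(4,2) = 6; P = 2/15; answer 2/15
Step 3: S2 = 2/15; threaded value p + q = 17; r = -20; cross terms: (-30*-24 - -12*-35)=300, (-12*-20 - -2*-24)=192, (-2*-23 - 8*-20)=206, (8*-20 - 27*-23)=461, (27*5 - -9*-20)=-45, (-9*-35 - -30*5)=465; twice the area = |1579| = 1579; area = 1579/2; boundary points = 1 + 2 + 1 + 1 + 1 + 1 = 7; strictly interior points = area - boundary/2 + 1 = 787; answer 787

787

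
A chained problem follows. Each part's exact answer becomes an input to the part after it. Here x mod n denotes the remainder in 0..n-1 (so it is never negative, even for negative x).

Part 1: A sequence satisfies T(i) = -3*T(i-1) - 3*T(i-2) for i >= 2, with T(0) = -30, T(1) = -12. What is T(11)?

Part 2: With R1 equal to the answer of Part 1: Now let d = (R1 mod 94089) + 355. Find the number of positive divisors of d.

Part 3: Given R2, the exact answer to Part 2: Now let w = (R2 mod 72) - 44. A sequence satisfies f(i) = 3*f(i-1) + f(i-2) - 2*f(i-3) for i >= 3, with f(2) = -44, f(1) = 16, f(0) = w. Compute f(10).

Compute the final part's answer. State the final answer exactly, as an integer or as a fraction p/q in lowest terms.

Part 1: T(2) = -3*(-12) - 3*(-30) = 126; iterating: T(2)=126, T(3)=-342, T(4)=648, T(5)=-918, T(6)=810, T(7)=324, T(8)=-3402, T(9)=9234, T(10)=-17496, T(11)=24786; answer 24786
Part 2: R1 = 24786; d = 25141; 25141 = 31 * 811; number of divisors = (1+1) * (1+1) = 4; answer 4
Part 3: R2 = 4; w = -40; f(3) = 3*(-44) + 1*(16) - 2*(-40) = -36; iterating: f(3)=-36, f(4)=-184, f(5)=-500, f(6)=-1612, f(7)=-4968, f(8)=-15516, f(9)=-48292, f(10)=-150456; answer -150456

-150456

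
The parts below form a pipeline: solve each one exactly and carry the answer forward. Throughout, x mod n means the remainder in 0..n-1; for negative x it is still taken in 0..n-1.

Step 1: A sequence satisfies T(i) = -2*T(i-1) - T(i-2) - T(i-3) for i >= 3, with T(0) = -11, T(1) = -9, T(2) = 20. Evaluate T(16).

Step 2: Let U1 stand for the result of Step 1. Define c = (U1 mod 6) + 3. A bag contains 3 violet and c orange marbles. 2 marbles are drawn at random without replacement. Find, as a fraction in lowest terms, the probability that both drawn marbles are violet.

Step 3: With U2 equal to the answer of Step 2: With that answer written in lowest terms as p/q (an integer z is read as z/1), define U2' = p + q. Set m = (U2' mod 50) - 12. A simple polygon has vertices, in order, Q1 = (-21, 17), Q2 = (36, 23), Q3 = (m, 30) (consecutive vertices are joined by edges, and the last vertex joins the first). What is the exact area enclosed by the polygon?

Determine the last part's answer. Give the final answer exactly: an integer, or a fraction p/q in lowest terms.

Step 1: T(3) = -2*(20) - 1*(-9) - 1*(-11) = -20; iterating: T(3)=-20, T(4)=29, T(5)=-58, T(6)=107, T(7)=-185, T(8)=321, T(9)=-564, T(10)=992, T(11)=-1741, T(12)=3054, T(13)=-5359, T(14)=9405, T(15)=-16505, T(16)=28964; answer 28964
Step 2: U1 = 28964; c = 5; total draws C(8,2) = 28; favorable C(3,2) = 3; P = 3/28; answer 3/28
Step 3: U2 = 3/28; threaded value p + q = 31; m = 19; cross terms: (-21*23 - 36*17)=-1095, (36*30 - 19*23)=643, (19*17 - -21*30)=953; twice the area = |501| = 501; area = 501/2; answer 501/2

501/2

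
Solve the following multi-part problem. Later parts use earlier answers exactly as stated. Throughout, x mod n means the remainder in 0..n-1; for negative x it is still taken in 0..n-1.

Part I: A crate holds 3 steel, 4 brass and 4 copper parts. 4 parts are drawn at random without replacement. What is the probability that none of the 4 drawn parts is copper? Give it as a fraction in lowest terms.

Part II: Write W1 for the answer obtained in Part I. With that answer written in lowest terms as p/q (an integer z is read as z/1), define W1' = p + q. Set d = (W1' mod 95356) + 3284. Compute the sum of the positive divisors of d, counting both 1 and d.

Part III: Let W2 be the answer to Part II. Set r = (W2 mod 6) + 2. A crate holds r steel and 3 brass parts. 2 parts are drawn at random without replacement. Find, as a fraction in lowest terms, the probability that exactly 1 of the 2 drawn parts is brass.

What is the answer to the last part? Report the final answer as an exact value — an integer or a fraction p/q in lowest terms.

Part I: total draws C(11,4) = 330; favorable C(7,4) = 35; P = 7/66; answer 7/66
Part II: W1 = 7/66; threaded value p + q = 73; d = 3357; 3357 = 3^2 * 373; sigma = (1 + 3 + 9) * (1 + 373) = 13 * 374 = 4862; answer 4862
Part III: W2 = 4862; r = 4; total draws C(7,2) = 21; favorable C(3,1)*C(4,1) = 12; P = 4/7; answer 4/7

4/7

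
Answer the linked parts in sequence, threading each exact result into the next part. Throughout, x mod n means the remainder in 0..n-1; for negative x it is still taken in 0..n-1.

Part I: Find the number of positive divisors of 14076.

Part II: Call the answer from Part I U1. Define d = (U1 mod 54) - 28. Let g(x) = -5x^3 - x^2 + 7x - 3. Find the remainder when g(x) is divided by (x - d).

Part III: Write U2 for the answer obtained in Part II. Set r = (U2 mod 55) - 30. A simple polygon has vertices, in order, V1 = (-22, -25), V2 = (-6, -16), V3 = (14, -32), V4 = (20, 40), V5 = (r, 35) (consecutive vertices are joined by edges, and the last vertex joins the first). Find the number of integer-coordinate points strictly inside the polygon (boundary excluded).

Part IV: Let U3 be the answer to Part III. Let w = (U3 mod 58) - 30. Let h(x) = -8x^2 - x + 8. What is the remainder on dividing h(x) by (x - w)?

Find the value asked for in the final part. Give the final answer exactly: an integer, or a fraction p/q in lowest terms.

Part I: 14076 = 2^2 * 3^2 * 17 * 23; number of divisors = (2+1) * (2+1) * (1+1) * (1+1) = 36; answer 36
Part II: U1 = 36; d = 8; remainder = value at the root: -5*(8)^3 - 1*(8)^2 + 7*(8)^1 - 3 = (-2560) + (-64) + (56) + (-3) = -2571; answer -2571
Part III: U2 = -2571; r = -16; cross terms: (-22*-16 - -6*-25)=202, (-6*-32 - 14*-16)=416, (14*40 - 20*-32)=1200, (20*35 - -16*40)=1340, (-16*-25 - -22*35)=1170; twice the area = |4328| = 4328; area = 2164; boundary points = 1 + 4 + 6 + 1 + 6 = 18; strictly interior points = area - boundary/2 + 1 = 2156; answer 2156
Part IV: U3 = 2156; w = -20; remainder = value at the root: -8*(-20)^2 - 1*(-20)^1 + 8 = (-3200) + (20) + (8) = -3172; answer -3172

-3172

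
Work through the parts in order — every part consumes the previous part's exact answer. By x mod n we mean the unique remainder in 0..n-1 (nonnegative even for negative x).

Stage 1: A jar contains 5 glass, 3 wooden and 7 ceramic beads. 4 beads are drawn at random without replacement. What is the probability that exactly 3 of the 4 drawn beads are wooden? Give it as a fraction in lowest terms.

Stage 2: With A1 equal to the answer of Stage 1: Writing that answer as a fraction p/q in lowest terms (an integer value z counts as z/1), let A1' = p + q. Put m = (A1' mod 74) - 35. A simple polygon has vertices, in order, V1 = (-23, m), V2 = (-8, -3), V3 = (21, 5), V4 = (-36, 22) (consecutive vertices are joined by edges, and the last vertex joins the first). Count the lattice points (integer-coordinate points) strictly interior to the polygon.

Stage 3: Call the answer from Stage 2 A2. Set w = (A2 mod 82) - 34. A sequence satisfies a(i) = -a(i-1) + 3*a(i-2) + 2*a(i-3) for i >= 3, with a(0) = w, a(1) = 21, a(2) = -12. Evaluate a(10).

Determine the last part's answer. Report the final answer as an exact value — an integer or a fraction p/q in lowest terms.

Stage 1: total draws C(15,4) = 1365; favorable C(3,3)*C(12,1) = 12; P = 4/455; answer 4/455
Stage 2: A1 = 4/455; threaded value p + q = 459; m = -20; cross terms: (-23*-3 - -8*-20)=-91, (-8*5 - 21*-3)=23, (21*22 - -36*5)=642, (-36*-20 - -23*22)=1226; twice the area = |1800| = 1800; area = 900; boundary points = 1 + 1 + 1 + 1 = 4; strictly interior points = area - boundary/2 + 1 = 899; answer 899
Stage 3: A2 = 899; w = 45; a(3) = -1*(-12) + 3*(21) + 2*(45) = 165; iterating: a(3)=165, a(4)=-159, a(5)=630, a(6)=-777, a(7)=2349, a(8)=-3420, a(9)=8913, a(10)=-14475; answer -14475

-14475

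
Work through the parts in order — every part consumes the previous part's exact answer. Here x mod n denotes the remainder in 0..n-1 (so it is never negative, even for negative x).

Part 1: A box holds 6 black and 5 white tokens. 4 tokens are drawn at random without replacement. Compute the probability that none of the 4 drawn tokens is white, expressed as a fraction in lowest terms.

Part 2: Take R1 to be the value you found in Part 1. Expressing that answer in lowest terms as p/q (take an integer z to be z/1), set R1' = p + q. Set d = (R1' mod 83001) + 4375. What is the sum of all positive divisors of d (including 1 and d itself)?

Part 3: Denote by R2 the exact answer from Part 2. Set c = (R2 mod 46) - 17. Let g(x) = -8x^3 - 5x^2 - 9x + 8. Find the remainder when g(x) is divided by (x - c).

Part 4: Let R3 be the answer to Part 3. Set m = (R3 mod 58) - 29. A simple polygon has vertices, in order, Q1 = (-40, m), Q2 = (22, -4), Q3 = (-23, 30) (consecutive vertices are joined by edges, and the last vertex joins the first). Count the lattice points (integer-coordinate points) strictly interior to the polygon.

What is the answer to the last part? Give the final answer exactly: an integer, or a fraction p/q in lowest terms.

341

Part 1: total draws C(11,4) = 330; favorable C(6,4) = 15; P = 1/22; answer 1/22
Part 2: R1 = 1/22; threaded value p + q = 23; d = 4398; 4398 = 2 * 3 * 733; sigma = (1 + 2) * (1 + 3) * (1 + 733) = 3 * 4 * 734 = 8808; answer 8808
Part 3: R2 = 8808; c = 5; remainder = value at the root: -8*(5)^3 - 5*(5)^2 - 9*(5)^1 + 8 = (-1000) + (-125) + (-45) + (8) = -1162; answer -1162
Part 4: R3 = -1162; m = 27; cross terms: (-40*-4 - 22*27)=-434, (22*30 - -23*-4)=568, (-23*27 - -40*30)=579; twice the area = |713| = 713; area = 713/2; boundary points = 31 + 1 + 1 = 33; strictly interior points = area - boundary/2 + 1 = 341; answer 341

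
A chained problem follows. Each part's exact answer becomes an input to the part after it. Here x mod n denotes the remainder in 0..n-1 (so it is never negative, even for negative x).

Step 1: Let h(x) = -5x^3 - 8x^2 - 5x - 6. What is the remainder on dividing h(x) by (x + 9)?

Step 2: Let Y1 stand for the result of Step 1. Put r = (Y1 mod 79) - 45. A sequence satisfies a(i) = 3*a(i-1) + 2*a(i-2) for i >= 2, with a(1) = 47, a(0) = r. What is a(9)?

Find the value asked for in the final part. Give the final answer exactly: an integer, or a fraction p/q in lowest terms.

912923

Step 1: remainder = value at the root: -5*(-9)^3 - 8*(-9)^2 - 5*(-9)^1 - 6 = (3645) + (-648) + (45) + (-6) = 3036; answer 3036
Step 2: Y1 = 3036; r = -11; a(2) = 3*(47) + 2*(-11) = 119; iterating: a(2)=119, a(3)=451, a(4)=1591, a(5)=5675, a(6)=20207, a(7)=71971, a(8)=256327, a(9)=912923; answer 912923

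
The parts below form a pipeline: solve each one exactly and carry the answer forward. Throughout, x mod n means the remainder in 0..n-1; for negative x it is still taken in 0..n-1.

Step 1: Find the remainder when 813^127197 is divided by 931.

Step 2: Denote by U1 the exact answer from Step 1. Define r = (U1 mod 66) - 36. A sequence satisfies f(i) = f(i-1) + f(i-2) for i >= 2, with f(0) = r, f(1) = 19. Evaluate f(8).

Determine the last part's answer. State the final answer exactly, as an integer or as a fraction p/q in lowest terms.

Step 1: squarings mod 931: 813^1=813, 813^2=890, 813^4=750, 813^8=176, 813^16=253, 813^32=701, 813^64=764, 813^128=890, 813^256=750, 813^512=176, 813^1024=253, 813^2048=701, 813^4096=764, 813^8192=890, 813^16384=750, 813^32768=176, 813^65536=253; 813^127197 = 813^1 * 813^4 * 813^8 * 813^16 * 813^64 * 813^128 * 813^4096 * 813^8192 * 813^16384 * 813^32768 * 813^65536 = 246 (mod 931); answer 246
Step 2: U1 = 246; r = 12; f(2) = 1*(19) + 1*(12) = 31; iterating: f(2)=31, f(3)=50, f(4)=81, f(5)=131, f(6)=212, f(7)=343, f(8)=555; answer 555

555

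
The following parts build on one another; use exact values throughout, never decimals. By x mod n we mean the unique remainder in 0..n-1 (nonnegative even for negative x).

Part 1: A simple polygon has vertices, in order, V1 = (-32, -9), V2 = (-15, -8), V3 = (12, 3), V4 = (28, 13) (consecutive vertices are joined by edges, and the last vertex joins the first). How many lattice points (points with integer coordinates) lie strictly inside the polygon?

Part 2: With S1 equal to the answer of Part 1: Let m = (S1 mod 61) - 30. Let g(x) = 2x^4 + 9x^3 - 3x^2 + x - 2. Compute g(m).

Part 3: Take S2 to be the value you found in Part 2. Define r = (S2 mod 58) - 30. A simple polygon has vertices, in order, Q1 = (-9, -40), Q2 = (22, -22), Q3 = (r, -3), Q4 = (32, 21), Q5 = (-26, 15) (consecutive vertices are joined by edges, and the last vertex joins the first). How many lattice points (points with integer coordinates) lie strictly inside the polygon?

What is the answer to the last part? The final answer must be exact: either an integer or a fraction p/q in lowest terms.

Part 1: cross terms: (-32*-8 - -15*-9)=121, (-15*3 - 12*-8)=51, (12*13 - 28*3)=72, (28*-9 - -32*13)=164; twice the area = |408| = 408; area = 204; boundary points = 1 + 1 + 2 + 2 = 6; strictly interior points = area - boundary/2 + 1 = 202; answer 202
Part 2: S1 = 202; m = -11; 2*(-11)^4 + 9*(-11)^3 - 3*(-11)^2 + 1*(-11)^1 - 2 = (29282) + (-11979) + (-363) + (-11) + (-2) = 16927; answer 16927
Part 3: S2 = 16927; r = 19; cross terms: (-9*-22 - 22*-40)=1078, (22*-3 - 19*-22)=352, (19*21 - 32*-3)=495, (32*15 - -26*21)=1026, (-26*-40 - -9*15)=1175; twice the area = |4126| = 4126; area = 2063; boundary points = 1 + 1 + 1 + 2 + 1 = 6; strictly interior points = area - boundary/2 + 1 = 2061; answer 2061

2061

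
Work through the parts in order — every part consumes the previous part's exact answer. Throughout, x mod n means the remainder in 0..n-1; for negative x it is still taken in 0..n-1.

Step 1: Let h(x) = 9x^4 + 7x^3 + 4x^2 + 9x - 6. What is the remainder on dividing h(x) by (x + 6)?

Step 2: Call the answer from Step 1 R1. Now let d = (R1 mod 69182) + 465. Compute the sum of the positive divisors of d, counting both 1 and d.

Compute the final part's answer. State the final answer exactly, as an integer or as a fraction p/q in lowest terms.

Step 1: remainder = value at the root: 9*(-6)^4 + 7*(-6)^3 + 4*(-6)^2 + 9*(-6)^1 - 6 = (11664) + (-1512) + (144) + (-54) + (-6) = 10236; answer 10236
Step 2: R1 = 10236; d = 10701; 10701 = 3^2 * 29 * 41; sigma = (1 + 3 + 9) * (1 + 29) * (1 + 41) = 13 * 30 * 42 = 16380; answer 16380

16380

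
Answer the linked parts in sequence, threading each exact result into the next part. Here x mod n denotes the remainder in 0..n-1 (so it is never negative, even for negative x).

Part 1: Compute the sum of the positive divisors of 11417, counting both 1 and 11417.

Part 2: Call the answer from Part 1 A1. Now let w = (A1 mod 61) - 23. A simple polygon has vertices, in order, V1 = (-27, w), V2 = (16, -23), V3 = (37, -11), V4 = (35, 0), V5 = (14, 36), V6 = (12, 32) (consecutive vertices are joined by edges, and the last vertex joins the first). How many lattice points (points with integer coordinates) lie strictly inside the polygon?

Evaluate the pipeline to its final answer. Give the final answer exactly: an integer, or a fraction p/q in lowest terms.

1871

Part 1: 11417 = 7^2 * 233; sigma = (1 + 7 + 49) * (1 + 233) = 57 * 234 = 13338; answer 13338
Part 2: A1 = 13338; w = 17; cross terms: (-27*-23 - 16*17)=349, (16*-11 - 37*-23)=675, (37*0 - 35*-11)=385, (35*36 - 14*0)=1260, (14*32 - 12*36)=16, (12*17 - -27*32)=1068; twice the area = |3753| = 3753; area = 3753/2; boundary points = 1 + 3 + 1 + 3 + 2 + 3 = 13; strictly interior points = area - boundary/2 + 1 = 1871; answer 1871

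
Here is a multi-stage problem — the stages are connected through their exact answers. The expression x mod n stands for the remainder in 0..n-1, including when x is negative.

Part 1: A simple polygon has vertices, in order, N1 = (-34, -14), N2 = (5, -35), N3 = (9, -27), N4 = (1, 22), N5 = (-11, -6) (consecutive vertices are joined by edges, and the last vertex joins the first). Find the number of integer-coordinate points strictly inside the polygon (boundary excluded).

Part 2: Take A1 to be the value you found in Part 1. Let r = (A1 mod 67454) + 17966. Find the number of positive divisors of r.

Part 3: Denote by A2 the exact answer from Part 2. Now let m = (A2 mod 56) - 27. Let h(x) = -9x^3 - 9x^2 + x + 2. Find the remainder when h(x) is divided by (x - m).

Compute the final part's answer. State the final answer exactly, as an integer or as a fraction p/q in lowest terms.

10881

Part 1: cross terms: (-34*-35 - 5*-14)=1260, (5*-27 - 9*-35)=180, (9*22 - 1*-27)=225, (1*-6 - -11*22)=236, (-11*-14 - -34*-6)=-50; twice the area = |1851| = 1851; area = 1851/2; boundary points = 3 + 4 + 1 + 4 + 1 = 13; strictly interior points = area - boundary/2 + 1 = 920; answer 920
Part 2: A1 = 920; r = 18886; 18886 = 2 * 7 * 19 * 71; number of divisors = (1+1) * (1+1) * (1+1) * (1+1) = 16; answer 16
Part 3: A2 = 16; m = -11; remainder = value at the root: -9*(-11)^3 - 9*(-11)^2 + 1*(-11)^1 + 2 = (11979) + (-1089) + (-11) + (2) = 10881; answer 10881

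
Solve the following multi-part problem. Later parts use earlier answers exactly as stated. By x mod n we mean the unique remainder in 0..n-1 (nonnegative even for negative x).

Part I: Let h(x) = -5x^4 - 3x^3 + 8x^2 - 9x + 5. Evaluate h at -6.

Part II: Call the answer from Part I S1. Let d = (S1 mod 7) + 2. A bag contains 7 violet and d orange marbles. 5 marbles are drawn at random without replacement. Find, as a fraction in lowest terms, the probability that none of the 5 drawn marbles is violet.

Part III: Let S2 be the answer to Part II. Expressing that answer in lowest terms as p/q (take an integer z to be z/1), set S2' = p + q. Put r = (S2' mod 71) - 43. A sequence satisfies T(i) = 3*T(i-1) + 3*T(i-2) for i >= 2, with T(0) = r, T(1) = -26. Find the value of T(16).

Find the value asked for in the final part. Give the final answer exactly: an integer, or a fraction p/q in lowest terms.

Part I: -5*(-6)^4 - 3*(-6)^3 + 8*(-6)^2 - 9*(-6)^1 + 5 = (-6480) + (648) + (288) + (54) + (5) = -5485; answer -5485
Part II: S1 = -5485; d = 5; total draws C(12,5) = 792; favorable C(5,5) = 1; P = 1/792; answer 1/792
Part III: S2 = 1/792; threaded value p + q = 793; r = -31; T(2) = 3*(-26) + 3*(-31) = -171; iterating: T(2)=-171, T(3)=-591, T(4)=-2286, T(5)=-8631, T(6)=-32751, T(7)=-124146, T(8)=-470691, T(9)=-1784511, T(10)=-6765606, T(11)=-25650351, T(12)=-97247871, T(13)=-368694666, T(14)=-1397827611, T(15)=-5299566831, T(16)=-20092183326; answer -20092183326

-20092183326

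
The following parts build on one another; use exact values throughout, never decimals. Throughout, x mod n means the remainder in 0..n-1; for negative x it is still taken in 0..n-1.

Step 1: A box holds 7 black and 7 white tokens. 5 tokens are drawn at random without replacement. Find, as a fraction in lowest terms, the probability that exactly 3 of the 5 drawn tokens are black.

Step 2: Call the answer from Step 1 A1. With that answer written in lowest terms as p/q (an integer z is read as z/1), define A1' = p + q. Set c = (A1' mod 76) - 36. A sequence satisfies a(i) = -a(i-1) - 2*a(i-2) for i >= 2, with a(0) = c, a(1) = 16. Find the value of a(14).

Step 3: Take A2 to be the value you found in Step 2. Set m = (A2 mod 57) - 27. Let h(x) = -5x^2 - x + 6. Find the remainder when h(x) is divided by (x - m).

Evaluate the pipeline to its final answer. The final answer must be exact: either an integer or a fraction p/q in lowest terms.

-610

Step 1: total draws C(14,5) = 2002; favorable C(7,3)*C(7,2) = 735; P = 105/286; answer 105/286
Step 2: A1 = 105/286; threaded value p + q = 391; c = -25; a(2) = -1*(16) - 2*(-25) = 34; iterating: a(2)=34, a(3)=-66, a(4)=-2, a(5)=134, a(6)=-130, a(7)=-138, a(8)=398, a(9)=-122, a(10)=-674, a(11)=918, a(12)=430, a(13)=-2266, a(14)=1406; answer 1406
Step 3: A2 = 1406; m = 11; remainder = value at the root: -5*(11)^2 - 1*(11)^1 + 6 = (-605) + (-11) + (6) = -610; answer -610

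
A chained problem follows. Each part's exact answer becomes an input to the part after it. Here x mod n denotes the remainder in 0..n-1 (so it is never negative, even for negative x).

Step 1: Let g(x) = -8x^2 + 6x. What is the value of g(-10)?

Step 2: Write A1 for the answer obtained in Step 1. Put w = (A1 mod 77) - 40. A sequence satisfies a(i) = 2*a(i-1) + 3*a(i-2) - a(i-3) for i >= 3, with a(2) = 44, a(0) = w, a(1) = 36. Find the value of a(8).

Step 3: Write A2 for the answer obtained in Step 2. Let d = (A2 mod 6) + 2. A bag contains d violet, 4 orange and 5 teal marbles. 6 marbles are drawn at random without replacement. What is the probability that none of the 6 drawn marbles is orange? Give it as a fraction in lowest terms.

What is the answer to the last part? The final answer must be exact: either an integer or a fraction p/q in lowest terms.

1/66

Step 1: -8*(-10)^2 + 6*(-10)^1 = (-800) + (-60) = -860; answer -860
Step 2: A1 = -860; w = 24; a(3) = 2*(44) + 3*(36) - 1*(24) = 172; iterating: a(3)=172, a(4)=440, a(5)=1352, a(6)=3852, a(7)=11320, a(8)=32844; answer 32844
Step 3: A2 = 32844; d = 2; total draws C(11,6) = 462; favorable C(7,6) = 7; P = 1/66; answer 1/66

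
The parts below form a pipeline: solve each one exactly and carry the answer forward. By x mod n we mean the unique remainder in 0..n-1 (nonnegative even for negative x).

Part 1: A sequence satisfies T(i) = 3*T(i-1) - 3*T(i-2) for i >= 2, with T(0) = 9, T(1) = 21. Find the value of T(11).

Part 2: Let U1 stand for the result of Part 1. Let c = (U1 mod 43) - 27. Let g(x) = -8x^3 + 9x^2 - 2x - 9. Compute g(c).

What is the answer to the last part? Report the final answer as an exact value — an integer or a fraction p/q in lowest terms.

-12561

Part 1: T(2) = 3*(21) - 3*(9) = 36; iterating: T(2)=36, T(3)=45, T(4)=27, T(5)=-54, T(6)=-243, T(7)=-567, T(8)=-972, T(9)=-1215, T(10)=-729, T(11)=1458; answer 1458
Part 2: U1 = 1458; c = 12; -8*(12)^3 + 9*(12)^2 - 2*(12)^1 - 9 = (-13824) + (1296) + (-24) + (-9) = -12561; answer -12561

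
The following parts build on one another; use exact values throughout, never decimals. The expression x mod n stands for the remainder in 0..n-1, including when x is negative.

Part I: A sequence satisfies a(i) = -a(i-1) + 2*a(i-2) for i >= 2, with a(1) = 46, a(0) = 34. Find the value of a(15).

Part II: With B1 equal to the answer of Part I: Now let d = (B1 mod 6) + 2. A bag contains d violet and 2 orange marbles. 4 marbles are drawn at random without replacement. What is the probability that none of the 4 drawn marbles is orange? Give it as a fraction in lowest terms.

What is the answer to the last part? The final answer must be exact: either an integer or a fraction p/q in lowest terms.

3/14

Part I: a(2) = -1*(46) + 2*(34) = 22; iterating: a(2)=22, a(3)=70, a(4)=-26, a(5)=166, a(6)=-218, a(7)=550, a(8)=-986, a(9)=2086, a(10)=-4058, a(11)=8230, a(12)=-16346, a(13)=32806, a(14)=-65498, a(15)=131110; answer 131110
Part II: B1 = 131110; d = 6; total draws C(8,4) = 70; favorable C(6,4) = 15; P = 3/14; answer 3/14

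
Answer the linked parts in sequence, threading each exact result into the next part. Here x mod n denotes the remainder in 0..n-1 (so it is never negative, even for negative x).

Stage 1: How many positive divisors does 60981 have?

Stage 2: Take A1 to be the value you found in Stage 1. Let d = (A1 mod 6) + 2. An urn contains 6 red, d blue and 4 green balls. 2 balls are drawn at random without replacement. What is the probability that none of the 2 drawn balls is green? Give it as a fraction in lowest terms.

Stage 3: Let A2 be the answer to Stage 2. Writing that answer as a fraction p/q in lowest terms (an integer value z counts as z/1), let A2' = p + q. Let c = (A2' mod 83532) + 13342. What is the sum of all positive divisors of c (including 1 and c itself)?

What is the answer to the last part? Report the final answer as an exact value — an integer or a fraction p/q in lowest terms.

13728

Stage 1: 60981 = 3 * 20327; number of divisors = (1+1) * (1+1) = 4; answer 4
Stage 2: A1 = 4; d = 6; total draws C(16,2) = 120; favorable C(12,2) = 66; P = 11/20; answer 11/20
Stage 3: A2 = 11/20; threaded value p + q = 31; c = 13373; 13373 = 43 * 311; sigma = (1 + 43) * (1 + 311) = 44 * 312 = 13728; answer 13728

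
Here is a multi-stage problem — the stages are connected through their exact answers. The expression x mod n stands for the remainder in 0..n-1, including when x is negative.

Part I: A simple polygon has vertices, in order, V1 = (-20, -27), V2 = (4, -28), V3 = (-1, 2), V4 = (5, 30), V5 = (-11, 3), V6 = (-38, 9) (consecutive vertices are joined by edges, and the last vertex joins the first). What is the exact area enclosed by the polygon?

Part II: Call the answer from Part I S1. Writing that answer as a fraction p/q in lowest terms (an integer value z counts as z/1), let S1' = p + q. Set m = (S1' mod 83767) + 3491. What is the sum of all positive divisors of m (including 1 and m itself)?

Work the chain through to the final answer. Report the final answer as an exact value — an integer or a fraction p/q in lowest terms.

Part I: cross terms: (-20*-28 - 4*-27)=668, (4*2 - -1*-28)=-20, (-1*30 - 5*2)=-40, (5*3 - -11*30)=345, (-11*9 - -38*3)=15, (-38*-27 - -20*9)=1206; twice the area = |2174| = 2174; area = 1087; answer 1087
Part II: S1 = 1087; threaded value p + q = 1088; m = 4579; 4579 = 19 * 241; sigma = (1 + 19) * (1 + 241) = 20 * 242 = 4840; answer 4840

4840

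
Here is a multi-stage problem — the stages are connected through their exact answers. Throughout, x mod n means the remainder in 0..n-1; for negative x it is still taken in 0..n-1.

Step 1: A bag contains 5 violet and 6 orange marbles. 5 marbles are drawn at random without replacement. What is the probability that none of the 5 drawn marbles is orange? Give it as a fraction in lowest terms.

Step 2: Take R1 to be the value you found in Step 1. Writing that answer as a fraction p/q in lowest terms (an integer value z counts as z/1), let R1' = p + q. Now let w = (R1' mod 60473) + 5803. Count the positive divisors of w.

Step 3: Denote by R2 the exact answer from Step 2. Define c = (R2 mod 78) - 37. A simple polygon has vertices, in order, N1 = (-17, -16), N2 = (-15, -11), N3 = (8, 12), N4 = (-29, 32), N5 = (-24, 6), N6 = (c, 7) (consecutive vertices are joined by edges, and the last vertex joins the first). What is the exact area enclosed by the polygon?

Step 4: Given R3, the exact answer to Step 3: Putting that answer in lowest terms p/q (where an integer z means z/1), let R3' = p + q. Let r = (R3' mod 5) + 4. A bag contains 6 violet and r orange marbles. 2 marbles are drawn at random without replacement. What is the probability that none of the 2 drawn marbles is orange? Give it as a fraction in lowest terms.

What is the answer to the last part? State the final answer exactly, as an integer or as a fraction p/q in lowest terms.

5/22

Step 1: total draws C(11,5) = 462; favorable C(5,5) = 1; P = 1/462; answer 1/462
Step 2: R1 = 1/462; threaded value p + q = 463; w = 6266; 6266 = 2 * 13 * 241; number of divisors = (1+1) * (1+1) * (1+1) = 8; answer 8
Step 3: R2 = 8; c = -29; cross terms: (-17*-11 - -15*-16)=-53, (-15*12 - 8*-11)=-92, (8*32 - -29*12)=604, (-29*6 - -24*32)=594, (-24*7 - -29*6)=6, (-29*-16 - -17*7)=583; twice the area = |1642| = 1642; area = 821; answer 821
Step 4: R3 = 821; threaded value p + q = 822; r = 6; total draws C(12,2) = 66; favorable C(6,2) = 15; P = 5/22; answer 5/22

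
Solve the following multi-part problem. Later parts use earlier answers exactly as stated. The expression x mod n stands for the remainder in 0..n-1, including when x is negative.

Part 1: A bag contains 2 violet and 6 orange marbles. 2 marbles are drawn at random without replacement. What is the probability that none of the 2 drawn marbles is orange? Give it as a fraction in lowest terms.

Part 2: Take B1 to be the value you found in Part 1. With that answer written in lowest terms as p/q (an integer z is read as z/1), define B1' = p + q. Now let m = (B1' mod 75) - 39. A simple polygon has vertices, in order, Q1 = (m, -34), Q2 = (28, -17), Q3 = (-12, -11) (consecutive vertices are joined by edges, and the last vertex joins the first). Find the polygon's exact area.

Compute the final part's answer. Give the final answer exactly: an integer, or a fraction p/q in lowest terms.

454

Part 1: total draws C(8,2) = 28; favorable C(2,2) = 1; P = 1/28; answer 1/28
Part 2: B1 = 1/28; threaded value p + q = 29; m = -10; cross terms: (-10*-17 - 28*-34)=1122, (28*-11 - -12*-17)=-512, (-12*-34 - -10*-11)=298; twice the area = |908| = 908; area = 454; answer 454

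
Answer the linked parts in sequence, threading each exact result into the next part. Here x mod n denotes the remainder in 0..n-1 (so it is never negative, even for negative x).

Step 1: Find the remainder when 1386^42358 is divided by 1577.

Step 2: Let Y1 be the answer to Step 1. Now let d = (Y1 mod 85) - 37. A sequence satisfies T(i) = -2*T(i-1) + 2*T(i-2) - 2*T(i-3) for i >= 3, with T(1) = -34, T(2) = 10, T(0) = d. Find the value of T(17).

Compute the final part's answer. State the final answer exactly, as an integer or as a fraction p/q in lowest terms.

Step 1: squarings mod 1577: 1386^1=1386, 1386^2=210, 1386^4=1521, 1386^8=1559, 1386^16=324, 1386^32=894, 1386^64=1274, 1386^128=343, 1386^256=951, 1386^512=780, 1386^1024=1255, 1386^2048=1179, 1386^4096=704, 1386^8192=438, 1386^16384=1027, 1386^32768=1293; 1386^42358 = 1386^2 * 1386^4 * 1386^16 * 1386^32 * 1386^64 * 1386^256 * 1386^1024 * 1386^8192 * 1386^32768 = 343 (mod 1577); answer 343
Step 2: Y1 = 343; d = -34; T(3) = -2*(10) + 2*(-34) - 2*(-34) = -20; iterating: T(3)=-20, T(4)=128, T(5)=-316, T(6)=928, T(7)=-2744, T(8)=7976, T(9)=-23296, T(10)=68032, T(11)=-198608, T(12)=579872, T(13)=-1693024, T(14)=4943008, T(15)=-14431808, T(16)=42135680, T(17)=-123020992; answer -123020992

-123020992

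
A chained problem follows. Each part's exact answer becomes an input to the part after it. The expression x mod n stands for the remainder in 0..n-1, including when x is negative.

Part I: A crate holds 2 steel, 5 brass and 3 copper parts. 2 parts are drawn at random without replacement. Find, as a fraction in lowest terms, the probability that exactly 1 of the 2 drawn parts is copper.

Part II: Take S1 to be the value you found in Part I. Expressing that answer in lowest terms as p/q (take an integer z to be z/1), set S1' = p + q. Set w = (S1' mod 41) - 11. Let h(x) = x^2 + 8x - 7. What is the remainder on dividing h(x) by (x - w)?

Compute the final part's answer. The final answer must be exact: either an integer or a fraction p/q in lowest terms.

202

Part I: total draws C(10,2) = 45; favorable C(3,1)*C(7,1) = 21; P = 7/15; answer 7/15
Part II: S1 = 7/15; threaded value p + q = 22; w = 11; remainder = value at the root: 1*(11)^2 + 8*(11)^1 - 7 = (121) + (88) + (-7) = 202; answer 202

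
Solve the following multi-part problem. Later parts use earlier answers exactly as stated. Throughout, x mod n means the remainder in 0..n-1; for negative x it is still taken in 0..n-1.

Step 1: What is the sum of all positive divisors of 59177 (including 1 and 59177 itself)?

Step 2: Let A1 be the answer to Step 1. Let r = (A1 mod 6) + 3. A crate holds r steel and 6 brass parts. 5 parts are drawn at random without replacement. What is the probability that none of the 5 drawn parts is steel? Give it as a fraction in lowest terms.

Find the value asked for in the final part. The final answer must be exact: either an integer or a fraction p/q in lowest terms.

1/21

Step 1: 59177 = 17 * 59^2; sigma = (1 + 17) * (1 + 59 + 3481) = 18 * 3541 = 63738; answer 63738
Step 2: A1 = 63738; r = 3; total draws C(9,5) = 126; favorable C(6,5) = 6; P = 1/21; answer 1/21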